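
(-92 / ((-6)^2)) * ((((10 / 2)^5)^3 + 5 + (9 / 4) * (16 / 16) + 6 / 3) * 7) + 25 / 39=-28388129348849 / 52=-545925564400.94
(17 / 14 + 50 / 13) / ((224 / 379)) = 349059 / 40768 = 8.56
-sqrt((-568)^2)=-568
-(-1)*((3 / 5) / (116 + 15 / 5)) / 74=3 / 44030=0.00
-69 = -69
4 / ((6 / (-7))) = -14 / 3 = -4.67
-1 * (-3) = 3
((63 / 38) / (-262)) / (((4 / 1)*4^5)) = -63 / 40779776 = -0.00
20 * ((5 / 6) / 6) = 25 / 9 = 2.78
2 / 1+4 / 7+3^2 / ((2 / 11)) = 729 / 14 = 52.07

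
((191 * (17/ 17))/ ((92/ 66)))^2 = 39727809/ 2116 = 18774.96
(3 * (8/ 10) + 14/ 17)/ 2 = 137/ 85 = 1.61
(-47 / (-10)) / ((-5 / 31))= -1457 / 50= -29.14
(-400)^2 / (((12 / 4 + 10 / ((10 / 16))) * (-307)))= -160000 / 5833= -27.43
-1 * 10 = -10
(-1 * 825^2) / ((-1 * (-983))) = -692.40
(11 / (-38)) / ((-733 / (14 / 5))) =77 / 69635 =0.00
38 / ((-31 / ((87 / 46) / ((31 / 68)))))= -5.09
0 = 0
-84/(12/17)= -119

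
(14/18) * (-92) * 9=-644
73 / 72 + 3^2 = 721 / 72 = 10.01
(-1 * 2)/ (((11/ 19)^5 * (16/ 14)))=-17332693/ 644204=-26.91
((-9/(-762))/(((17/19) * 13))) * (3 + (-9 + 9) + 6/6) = 114/28067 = 0.00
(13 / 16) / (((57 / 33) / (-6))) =-429 / 152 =-2.82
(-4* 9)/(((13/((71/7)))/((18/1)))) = -46008/91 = -505.58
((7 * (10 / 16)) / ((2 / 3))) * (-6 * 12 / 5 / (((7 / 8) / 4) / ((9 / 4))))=-972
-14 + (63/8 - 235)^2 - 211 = 3287089/64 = 51360.77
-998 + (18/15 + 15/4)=-19861/20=-993.05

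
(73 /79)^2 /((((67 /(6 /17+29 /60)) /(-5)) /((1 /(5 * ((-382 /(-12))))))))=-4545637 /13577233090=-0.00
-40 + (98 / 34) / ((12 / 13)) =-7523 / 204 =-36.88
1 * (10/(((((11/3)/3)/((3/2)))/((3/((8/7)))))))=2835/88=32.22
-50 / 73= -0.68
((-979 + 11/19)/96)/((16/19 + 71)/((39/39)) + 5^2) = -1859/17664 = -0.11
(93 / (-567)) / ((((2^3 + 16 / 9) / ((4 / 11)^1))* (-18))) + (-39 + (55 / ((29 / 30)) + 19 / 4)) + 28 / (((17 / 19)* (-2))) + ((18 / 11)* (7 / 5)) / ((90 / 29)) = 4362079607 / 563720850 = 7.74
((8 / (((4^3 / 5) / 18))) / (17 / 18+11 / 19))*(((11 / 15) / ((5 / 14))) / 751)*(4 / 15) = 52668 / 9781775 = 0.01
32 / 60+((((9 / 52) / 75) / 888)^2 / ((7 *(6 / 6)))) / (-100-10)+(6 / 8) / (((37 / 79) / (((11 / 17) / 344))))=134104726635877807 / 250034238854400000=0.54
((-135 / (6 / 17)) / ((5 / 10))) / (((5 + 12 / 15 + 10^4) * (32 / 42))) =-11475 / 114352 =-0.10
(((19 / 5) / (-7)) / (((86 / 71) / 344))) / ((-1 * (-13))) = -5396 / 455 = -11.86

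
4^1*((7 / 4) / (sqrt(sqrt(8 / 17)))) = 7*34^(1 / 4) / 2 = 8.45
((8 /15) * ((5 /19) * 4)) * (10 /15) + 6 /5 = 1346 /855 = 1.57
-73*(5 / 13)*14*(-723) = 3694530 / 13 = 284194.62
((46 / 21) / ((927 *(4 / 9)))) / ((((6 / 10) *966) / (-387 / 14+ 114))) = 2015 / 2543688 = 0.00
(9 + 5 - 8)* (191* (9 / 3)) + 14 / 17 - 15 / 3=58375 / 17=3433.82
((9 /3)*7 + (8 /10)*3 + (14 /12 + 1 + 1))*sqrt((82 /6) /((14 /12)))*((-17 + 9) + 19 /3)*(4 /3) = -1594*sqrt(574) /189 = -202.06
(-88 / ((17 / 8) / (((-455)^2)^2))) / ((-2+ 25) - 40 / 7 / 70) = -1478476159160000 / 19091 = -77443620510.19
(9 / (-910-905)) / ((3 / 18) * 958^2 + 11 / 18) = -54 / 1665748315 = -0.00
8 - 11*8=-80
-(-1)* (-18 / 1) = -18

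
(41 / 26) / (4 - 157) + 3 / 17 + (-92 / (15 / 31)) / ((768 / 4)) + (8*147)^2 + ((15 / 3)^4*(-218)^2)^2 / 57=5199326061402354417 / 335920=15477869913676.93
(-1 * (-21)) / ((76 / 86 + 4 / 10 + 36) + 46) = 645 / 2558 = 0.25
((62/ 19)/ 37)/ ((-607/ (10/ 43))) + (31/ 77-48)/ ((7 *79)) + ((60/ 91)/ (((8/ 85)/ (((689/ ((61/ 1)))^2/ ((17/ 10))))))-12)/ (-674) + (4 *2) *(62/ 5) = 963606351559979757967/ 9797559261810969110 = 98.35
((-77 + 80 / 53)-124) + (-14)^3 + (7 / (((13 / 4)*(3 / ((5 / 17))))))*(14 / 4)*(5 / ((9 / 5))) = -2941.44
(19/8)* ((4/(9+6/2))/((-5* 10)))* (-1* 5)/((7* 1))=19/1680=0.01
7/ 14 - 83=-165/ 2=-82.50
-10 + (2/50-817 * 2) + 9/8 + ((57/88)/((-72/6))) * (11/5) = -1314363/800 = -1642.95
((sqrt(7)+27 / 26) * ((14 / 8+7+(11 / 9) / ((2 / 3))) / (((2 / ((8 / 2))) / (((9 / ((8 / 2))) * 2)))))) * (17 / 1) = 174879 / 104+6477 * sqrt(7) / 4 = 5965.66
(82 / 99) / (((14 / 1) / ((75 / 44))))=1025 / 10164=0.10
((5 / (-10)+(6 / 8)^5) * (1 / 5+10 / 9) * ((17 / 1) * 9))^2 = 72795817249 / 26214400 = 2776.94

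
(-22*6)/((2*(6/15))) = -165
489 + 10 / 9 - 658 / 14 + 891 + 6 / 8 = 48055 / 36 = 1334.86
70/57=1.23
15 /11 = 1.36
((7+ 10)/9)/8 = 17/72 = 0.24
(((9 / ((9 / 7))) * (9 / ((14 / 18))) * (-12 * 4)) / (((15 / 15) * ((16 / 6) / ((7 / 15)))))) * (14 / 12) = -3969 / 5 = -793.80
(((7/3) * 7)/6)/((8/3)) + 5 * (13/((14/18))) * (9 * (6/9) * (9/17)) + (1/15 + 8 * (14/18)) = 23371097/85680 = 272.77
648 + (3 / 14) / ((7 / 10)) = 31767 / 49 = 648.31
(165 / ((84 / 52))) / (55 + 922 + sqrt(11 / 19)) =0.10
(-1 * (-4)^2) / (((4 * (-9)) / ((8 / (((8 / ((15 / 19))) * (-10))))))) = -2 / 57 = -0.04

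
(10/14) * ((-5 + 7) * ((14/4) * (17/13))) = 85/13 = 6.54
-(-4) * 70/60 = 14/3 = 4.67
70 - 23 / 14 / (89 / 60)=42920 / 623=68.89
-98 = -98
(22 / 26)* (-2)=-22 / 13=-1.69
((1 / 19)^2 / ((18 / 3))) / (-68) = -1 / 147288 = -0.00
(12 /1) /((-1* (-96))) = 0.12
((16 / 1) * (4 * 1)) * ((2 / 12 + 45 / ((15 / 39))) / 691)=22496 / 2073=10.85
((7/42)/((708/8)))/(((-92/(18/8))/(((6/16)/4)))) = -3/694784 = -0.00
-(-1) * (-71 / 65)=-71 / 65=-1.09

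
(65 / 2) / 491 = 65 / 982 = 0.07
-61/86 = -0.71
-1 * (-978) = 978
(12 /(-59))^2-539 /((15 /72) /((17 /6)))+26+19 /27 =-3432243079 /469935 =-7303.65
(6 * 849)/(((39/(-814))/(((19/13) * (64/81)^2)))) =-35855384576/369603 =-97010.53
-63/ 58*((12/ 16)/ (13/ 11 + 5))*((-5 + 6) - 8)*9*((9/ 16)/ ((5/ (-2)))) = -1178793/ 631040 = -1.87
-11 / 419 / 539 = -1 / 20531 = -0.00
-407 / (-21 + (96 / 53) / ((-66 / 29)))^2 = -0.86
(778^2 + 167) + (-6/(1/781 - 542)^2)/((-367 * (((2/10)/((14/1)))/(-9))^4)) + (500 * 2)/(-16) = 80774260788893994559/131520862665134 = 614155.50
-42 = -42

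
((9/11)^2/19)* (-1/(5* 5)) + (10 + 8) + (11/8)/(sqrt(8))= 18.48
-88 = -88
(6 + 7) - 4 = 9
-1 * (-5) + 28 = 33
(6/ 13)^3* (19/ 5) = 4104/ 10985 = 0.37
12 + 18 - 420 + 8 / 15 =-5842 / 15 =-389.47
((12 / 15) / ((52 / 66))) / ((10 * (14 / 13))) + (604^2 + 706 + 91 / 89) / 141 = 11386456267 / 4392150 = 2592.46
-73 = -73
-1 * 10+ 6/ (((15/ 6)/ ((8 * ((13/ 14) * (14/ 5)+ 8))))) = 4838/ 25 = 193.52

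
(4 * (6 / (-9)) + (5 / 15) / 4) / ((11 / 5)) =-155 / 132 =-1.17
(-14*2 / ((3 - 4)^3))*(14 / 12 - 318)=-26614 / 3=-8871.33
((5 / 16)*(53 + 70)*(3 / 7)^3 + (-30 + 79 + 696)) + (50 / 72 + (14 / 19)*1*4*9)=727528483 / 938448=775.25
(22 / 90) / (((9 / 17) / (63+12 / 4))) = 4114 / 135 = 30.47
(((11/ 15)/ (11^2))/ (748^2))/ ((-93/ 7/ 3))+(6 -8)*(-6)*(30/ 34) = 30302078393/ 2861862960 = 10.59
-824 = -824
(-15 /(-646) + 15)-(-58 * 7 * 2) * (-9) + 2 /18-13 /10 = -7294.17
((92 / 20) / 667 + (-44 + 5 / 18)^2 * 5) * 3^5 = 1347128547 / 580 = 2322635.43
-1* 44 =-44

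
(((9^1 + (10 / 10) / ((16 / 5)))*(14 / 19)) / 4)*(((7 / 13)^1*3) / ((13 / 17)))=3.62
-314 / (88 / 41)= -6437 / 44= -146.30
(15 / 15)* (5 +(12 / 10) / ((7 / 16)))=271 / 35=7.74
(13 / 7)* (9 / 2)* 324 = 18954 / 7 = 2707.71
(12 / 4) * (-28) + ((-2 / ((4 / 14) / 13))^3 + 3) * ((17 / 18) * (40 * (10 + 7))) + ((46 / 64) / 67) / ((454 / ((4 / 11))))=-11659064087151857 / 24091056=-483958199.56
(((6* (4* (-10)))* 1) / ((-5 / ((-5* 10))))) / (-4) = 600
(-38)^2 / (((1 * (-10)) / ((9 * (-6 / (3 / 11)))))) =142956 / 5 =28591.20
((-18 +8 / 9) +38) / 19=1.10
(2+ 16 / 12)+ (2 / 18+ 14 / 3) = 73 / 9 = 8.11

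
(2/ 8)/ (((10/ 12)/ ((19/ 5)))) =57/ 50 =1.14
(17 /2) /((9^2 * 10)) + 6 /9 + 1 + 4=5.68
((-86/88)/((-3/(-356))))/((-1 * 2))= 3827/66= 57.98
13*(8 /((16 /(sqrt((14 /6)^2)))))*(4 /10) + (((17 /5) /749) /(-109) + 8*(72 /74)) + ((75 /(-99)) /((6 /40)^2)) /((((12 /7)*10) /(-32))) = 206437957312 /2691458847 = 76.70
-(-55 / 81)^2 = -3025 / 6561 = -0.46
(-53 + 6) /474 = -47 /474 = -0.10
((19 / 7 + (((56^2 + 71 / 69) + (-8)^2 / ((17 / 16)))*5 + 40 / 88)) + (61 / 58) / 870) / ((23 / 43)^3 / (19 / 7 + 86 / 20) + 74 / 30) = 948279230045569518779 / 147583015271011012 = 6425.40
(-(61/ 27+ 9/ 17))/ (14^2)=-320/ 22491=-0.01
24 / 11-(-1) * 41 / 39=1387 / 429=3.23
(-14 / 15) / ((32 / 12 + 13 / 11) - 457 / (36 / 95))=1848 / 2380205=0.00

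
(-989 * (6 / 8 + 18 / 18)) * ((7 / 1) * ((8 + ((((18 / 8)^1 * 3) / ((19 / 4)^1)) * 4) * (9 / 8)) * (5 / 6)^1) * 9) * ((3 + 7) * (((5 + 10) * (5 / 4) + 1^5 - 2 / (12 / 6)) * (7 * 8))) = -1043759075625 / 76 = -13733672047.70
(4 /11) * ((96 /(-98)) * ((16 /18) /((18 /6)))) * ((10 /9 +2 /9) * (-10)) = 20480 /14553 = 1.41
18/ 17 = 1.06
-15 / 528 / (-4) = 5 / 704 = 0.01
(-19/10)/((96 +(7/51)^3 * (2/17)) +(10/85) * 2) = -42846273/2170177220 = -0.02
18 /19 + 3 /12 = 91 /76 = 1.20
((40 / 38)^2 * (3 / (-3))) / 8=-50 / 361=-0.14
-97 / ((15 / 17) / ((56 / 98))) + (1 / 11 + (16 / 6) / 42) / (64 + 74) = -30037649 / 478170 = -62.82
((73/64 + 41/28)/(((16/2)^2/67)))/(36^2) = 0.00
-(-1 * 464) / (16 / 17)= 493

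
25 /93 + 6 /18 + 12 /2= 614 /93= 6.60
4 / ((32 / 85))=85 / 8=10.62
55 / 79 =0.70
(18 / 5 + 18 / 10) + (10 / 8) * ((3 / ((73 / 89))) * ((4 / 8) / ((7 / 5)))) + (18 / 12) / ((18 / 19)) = 528343 / 61320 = 8.62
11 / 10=1.10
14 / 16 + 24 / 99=295 / 264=1.12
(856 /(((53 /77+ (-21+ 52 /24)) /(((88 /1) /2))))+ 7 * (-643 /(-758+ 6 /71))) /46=-933691163923 /20750875816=-45.00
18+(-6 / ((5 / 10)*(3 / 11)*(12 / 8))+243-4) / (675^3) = 16607531879 / 922640625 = 18.00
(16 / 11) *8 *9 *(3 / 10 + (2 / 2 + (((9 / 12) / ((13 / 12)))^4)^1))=251656128 / 1570855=160.20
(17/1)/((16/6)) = 51/8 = 6.38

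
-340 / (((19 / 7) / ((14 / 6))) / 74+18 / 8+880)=-0.39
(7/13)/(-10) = -7/130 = -0.05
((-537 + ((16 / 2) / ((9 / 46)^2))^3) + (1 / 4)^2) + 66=77609435764097 / 8503056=9127240.34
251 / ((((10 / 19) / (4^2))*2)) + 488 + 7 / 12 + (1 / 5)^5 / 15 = 806959379 / 187500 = 4303.78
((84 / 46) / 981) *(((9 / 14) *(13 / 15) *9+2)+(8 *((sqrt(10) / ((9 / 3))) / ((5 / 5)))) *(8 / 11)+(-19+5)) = -163 / 12535+896 *sqrt(10) / 248193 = -0.00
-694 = -694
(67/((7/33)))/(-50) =-2211/350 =-6.32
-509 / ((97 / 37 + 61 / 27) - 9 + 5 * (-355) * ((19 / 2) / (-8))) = -0.24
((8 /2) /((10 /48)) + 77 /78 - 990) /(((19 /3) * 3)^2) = -2.69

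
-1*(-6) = 6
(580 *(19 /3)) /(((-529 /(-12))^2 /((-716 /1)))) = -1353.39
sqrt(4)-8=-6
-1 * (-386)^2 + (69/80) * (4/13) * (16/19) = -184009784/1235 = -148995.78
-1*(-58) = 58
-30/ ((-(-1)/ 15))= -450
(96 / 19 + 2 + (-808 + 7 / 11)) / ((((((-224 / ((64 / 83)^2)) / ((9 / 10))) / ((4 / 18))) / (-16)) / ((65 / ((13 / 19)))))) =-48936960 / 75779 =-645.79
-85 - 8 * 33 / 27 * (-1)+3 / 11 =-7420 / 99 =-74.95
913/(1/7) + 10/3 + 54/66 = 211040/33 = 6395.15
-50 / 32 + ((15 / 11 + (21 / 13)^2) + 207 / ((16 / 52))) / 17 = 19338377 / 505648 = 38.24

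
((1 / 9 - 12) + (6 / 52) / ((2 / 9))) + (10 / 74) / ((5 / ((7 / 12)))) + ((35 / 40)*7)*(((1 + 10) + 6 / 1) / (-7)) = -908359 / 34632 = -26.23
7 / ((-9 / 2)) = -14 / 9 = -1.56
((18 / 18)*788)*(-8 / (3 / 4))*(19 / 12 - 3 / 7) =-611488 / 63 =-9706.16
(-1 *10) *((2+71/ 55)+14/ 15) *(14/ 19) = -19516/ 627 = -31.13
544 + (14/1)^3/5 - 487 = 3029/5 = 605.80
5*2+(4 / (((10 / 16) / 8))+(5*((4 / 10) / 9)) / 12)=16529 / 270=61.22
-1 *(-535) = 535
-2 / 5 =-0.40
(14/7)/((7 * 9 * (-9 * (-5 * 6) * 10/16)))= 8/42525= 0.00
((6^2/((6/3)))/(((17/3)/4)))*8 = 1728/17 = 101.65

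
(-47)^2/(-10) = -2209/10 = -220.90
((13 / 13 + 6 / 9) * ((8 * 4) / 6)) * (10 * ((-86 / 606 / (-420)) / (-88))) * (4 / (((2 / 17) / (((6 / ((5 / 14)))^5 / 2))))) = -5391762432 / 694375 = -7764.91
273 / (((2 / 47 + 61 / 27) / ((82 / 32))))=14203917 / 46736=303.92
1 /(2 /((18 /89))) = 9 /89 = 0.10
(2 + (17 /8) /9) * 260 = 10465 /18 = 581.39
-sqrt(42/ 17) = -sqrt(714)/ 17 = -1.57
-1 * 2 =-2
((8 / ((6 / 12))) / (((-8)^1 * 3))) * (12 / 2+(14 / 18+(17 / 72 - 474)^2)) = -1163595457 / 7776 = -149639.33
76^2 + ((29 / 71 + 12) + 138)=420775 / 71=5926.41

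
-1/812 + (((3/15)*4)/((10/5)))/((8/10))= 405/812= 0.50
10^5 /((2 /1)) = 50000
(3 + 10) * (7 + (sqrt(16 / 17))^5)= 13312 * sqrt(17) / 4913 + 91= 102.17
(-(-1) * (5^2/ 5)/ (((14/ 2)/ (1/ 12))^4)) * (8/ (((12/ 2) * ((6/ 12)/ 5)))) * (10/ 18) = 125/ 168031584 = 0.00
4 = 4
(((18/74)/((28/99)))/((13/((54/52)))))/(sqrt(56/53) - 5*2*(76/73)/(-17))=-16702066755/270561857384 + 4116636513*sqrt(742)/1082247429536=0.04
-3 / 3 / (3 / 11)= -3.67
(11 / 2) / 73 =11 / 146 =0.08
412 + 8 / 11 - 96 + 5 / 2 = 319.23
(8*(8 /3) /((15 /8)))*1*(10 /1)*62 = 63488 /9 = 7054.22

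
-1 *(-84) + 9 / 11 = 933 / 11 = 84.82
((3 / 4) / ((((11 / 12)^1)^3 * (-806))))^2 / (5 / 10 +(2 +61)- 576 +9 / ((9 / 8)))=-839808 / 290306907503041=-0.00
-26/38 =-13/19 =-0.68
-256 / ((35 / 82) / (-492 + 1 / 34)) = 175566592 / 595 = 295069.90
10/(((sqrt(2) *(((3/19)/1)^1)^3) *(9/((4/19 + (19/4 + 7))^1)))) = 182305 *sqrt(2)/108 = 2387.21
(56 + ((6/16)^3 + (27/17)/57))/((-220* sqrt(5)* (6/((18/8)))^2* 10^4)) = -16693893* sqrt(5)/23284940800000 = -0.00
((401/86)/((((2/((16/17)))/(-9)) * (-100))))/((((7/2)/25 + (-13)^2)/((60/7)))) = 144360/14424823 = 0.01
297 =297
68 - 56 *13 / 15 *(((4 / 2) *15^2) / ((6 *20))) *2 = -296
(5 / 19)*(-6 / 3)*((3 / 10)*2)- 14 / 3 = -284 / 57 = -4.98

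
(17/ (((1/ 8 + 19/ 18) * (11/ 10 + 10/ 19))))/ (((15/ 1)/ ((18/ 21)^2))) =10944/ 25235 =0.43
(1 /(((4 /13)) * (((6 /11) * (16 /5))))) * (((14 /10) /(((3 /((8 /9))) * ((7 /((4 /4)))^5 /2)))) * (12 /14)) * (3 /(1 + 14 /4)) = 143 /2722734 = 0.00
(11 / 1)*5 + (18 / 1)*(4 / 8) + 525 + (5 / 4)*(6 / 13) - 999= -409.42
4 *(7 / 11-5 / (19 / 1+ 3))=18 / 11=1.64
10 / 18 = 5 / 9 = 0.56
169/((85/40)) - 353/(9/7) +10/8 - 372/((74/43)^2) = -267588763/837828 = -319.38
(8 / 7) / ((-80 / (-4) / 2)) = 4 / 35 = 0.11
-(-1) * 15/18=0.83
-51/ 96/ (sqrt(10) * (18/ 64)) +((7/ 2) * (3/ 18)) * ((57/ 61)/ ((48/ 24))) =133/ 488- 17 * sqrt(10)/ 90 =-0.32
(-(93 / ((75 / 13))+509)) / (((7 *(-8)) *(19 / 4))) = 6564 / 3325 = 1.97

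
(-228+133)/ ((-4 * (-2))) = -95/ 8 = -11.88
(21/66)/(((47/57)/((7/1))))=2793/1034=2.70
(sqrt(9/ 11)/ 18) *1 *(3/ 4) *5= 0.19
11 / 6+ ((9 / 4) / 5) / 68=7507 / 4080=1.84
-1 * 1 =-1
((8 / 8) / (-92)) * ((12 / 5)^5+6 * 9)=-208791 / 143750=-1.45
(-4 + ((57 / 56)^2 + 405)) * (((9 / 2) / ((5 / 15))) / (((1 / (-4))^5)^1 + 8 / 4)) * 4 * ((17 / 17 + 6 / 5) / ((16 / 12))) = 1797375096 / 100303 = 17919.46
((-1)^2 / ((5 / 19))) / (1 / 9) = 171 / 5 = 34.20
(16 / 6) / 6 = 4 / 9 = 0.44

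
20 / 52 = 5 / 13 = 0.38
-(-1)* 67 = 67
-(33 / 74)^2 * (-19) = 20691 / 5476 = 3.78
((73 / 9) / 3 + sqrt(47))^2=146 * sqrt(47) / 27 + 39592 / 729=91.38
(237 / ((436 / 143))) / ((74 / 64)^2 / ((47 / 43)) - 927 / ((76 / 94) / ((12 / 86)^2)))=-14325596643072 / 3888677721491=-3.68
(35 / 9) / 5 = 7 / 9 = 0.78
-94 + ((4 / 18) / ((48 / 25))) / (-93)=-94.00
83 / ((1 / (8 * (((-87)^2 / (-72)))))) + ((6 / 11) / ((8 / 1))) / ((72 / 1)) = -73711967 / 1056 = -69803.00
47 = 47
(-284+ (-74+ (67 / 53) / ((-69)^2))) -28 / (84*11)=-993770728 / 2775663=-358.03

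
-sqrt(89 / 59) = -1.23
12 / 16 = 3 / 4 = 0.75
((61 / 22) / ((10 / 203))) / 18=12383 / 3960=3.13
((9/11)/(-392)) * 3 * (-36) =243/1078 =0.23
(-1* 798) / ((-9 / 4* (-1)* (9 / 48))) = -17024 / 9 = -1891.56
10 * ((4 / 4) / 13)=10 / 13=0.77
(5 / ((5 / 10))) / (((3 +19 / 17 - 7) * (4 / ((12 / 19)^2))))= -6120 / 17689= -0.35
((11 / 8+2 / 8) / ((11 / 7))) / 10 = 91 / 880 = 0.10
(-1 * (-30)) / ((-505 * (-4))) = 3 / 202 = 0.01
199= 199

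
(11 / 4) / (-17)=-11 / 68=-0.16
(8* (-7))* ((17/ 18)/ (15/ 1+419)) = -34/ 279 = -0.12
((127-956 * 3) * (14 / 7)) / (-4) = 2741 / 2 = 1370.50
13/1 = 13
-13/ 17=-0.76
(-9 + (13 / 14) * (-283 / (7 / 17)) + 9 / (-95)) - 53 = -6519687 / 9310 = -700.29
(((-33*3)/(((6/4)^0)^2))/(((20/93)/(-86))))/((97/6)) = 1187703/485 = 2448.87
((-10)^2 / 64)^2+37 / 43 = 36347 / 11008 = 3.30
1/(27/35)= 35/27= 1.30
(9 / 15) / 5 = 3 / 25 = 0.12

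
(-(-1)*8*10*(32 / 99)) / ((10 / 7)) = 1792 / 99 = 18.10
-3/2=-1.50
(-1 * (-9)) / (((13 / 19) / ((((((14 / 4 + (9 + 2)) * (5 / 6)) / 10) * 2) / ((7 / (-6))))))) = -4959 / 182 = -27.25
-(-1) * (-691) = -691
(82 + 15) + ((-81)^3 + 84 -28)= -531288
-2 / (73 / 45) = -90 / 73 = -1.23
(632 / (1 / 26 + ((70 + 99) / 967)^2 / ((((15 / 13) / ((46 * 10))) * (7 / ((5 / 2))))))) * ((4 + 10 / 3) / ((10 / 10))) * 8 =18930151175936 / 2239969009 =8451.08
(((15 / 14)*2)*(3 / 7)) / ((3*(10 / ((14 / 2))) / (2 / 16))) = 3 / 112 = 0.03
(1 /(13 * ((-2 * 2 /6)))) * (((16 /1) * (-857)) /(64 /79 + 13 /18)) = 29247696 /28327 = 1032.50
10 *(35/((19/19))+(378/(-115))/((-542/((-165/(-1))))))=360.01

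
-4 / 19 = -0.21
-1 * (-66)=66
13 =13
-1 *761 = -761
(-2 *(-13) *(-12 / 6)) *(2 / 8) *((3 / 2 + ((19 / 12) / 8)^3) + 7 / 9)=-26287183 / 884736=-29.71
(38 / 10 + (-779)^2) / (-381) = -1011408 / 635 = -1592.77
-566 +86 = -480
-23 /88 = -0.26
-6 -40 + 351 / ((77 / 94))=29452 / 77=382.49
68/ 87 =0.78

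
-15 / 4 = -3.75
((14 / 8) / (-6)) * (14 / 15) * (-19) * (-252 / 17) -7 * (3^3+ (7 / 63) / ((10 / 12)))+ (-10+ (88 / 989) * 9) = -69556166 / 252195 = -275.80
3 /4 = 0.75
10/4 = 5/2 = 2.50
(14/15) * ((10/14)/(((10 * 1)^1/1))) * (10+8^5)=10926/5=2185.20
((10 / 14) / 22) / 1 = 5 / 154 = 0.03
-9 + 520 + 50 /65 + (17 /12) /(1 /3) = 26833 /52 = 516.02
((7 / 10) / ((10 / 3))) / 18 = 7 / 600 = 0.01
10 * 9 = 90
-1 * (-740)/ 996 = 185/ 249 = 0.74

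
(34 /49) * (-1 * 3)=-2.08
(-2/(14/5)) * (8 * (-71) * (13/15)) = 351.62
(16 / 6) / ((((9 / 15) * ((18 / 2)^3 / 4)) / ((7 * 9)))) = 1120 / 729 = 1.54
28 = 28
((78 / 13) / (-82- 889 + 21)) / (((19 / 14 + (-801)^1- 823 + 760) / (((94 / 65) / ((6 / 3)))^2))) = 92778 / 24237029375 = 0.00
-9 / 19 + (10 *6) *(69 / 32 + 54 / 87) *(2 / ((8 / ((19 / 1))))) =13946103 / 17632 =790.95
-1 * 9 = -9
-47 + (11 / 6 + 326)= 1685 / 6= 280.83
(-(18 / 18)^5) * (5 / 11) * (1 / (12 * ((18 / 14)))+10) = -5435 / 1188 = -4.57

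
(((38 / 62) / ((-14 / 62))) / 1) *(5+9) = -38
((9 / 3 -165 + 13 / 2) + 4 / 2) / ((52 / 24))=-921 / 13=-70.85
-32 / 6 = -16 / 3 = -5.33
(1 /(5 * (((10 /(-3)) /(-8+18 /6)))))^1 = 3 /10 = 0.30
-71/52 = -1.37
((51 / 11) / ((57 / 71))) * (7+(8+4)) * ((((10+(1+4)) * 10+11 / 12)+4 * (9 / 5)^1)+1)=11523229 / 660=17459.44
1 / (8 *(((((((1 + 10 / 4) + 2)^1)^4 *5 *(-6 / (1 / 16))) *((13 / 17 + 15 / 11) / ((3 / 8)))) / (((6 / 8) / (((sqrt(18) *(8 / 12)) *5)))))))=-51 *sqrt(2) / 27122585600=-0.00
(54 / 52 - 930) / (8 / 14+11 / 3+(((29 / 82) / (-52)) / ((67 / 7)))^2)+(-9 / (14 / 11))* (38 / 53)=-604374360675440517 / 2694932956444855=-224.26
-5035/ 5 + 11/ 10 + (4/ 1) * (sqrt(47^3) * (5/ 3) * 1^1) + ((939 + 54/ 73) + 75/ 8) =-165813/ 2920 + 940 * sqrt(47)/ 3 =2091.32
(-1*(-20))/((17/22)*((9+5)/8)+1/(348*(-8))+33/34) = 8.61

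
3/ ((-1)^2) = 3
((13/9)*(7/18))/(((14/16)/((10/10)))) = 52/81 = 0.64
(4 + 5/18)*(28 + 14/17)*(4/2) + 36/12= 38189/153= 249.60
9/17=0.53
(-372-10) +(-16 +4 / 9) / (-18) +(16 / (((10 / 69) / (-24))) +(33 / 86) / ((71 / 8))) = -3747345284 / 1236465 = -3030.69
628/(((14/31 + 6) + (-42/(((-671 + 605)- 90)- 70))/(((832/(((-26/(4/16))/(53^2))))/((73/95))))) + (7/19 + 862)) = 4696400358560/6497335492277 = 0.72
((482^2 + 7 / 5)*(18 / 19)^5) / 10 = 1097486603568 / 61902475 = 17729.28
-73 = -73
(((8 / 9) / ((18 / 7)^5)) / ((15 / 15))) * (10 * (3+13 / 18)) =5630345 / 19131876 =0.29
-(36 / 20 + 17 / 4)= -121 / 20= -6.05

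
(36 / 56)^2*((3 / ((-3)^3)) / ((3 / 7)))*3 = -9 / 28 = -0.32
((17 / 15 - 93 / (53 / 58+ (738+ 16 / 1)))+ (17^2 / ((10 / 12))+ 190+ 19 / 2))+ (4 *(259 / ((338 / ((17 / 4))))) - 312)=612536296 / 2466555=248.34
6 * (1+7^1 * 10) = 426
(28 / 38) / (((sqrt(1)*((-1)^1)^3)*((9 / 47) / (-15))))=3290 / 57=57.72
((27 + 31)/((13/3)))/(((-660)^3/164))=-1189/155727000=-0.00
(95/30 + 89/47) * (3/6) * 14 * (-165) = -549395/94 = -5844.63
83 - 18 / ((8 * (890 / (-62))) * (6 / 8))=37028 / 445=83.21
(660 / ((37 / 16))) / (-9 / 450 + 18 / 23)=12144000 / 32449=374.25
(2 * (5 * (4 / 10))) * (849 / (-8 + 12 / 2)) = -1698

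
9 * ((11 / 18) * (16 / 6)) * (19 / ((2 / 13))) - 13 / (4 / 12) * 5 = 4849 / 3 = 1616.33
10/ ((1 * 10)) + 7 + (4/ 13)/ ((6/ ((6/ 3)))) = 8.10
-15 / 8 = -1.88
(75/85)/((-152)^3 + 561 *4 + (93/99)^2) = -3267/12994508399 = -0.00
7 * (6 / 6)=7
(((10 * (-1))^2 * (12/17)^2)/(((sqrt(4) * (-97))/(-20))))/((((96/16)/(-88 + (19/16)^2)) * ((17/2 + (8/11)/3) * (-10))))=54863325/64700164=0.85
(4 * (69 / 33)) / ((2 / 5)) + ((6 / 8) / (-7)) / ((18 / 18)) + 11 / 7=6891 / 308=22.37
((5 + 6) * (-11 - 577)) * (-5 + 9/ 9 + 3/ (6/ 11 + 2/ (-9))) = -273273/ 8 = -34159.12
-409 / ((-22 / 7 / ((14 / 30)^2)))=140287 / 4950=28.34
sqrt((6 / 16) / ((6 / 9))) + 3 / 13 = 51 / 52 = 0.98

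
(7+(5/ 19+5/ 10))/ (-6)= -295/ 228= -1.29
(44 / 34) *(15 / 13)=330 / 221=1.49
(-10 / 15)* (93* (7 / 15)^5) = -1.37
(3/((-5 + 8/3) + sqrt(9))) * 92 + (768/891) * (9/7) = 95890/231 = 415.11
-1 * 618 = -618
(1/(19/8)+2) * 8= 368/19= 19.37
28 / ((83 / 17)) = 476 / 83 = 5.73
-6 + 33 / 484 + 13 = 311 / 44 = 7.07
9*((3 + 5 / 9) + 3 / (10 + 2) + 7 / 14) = 155 / 4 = 38.75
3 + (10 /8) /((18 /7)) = 251 /72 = 3.49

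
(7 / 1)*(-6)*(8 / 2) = -168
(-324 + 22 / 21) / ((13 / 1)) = -6782 / 273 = -24.84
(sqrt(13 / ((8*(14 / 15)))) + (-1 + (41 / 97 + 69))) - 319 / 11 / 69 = sqrt(1365) / 28 + 455140 / 6693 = 69.32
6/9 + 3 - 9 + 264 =776/3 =258.67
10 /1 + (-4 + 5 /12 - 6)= 5 /12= 0.42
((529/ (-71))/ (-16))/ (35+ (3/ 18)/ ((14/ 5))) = 11109/ 836380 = 0.01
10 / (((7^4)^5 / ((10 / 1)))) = 100 / 79792266297612001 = 0.00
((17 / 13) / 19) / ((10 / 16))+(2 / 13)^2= 2148 / 16055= 0.13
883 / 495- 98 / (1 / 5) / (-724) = 440921 / 179190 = 2.46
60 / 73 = 0.82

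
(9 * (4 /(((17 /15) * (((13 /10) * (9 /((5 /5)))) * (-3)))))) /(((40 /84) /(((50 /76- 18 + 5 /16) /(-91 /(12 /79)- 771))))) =-1630755 /69035759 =-0.02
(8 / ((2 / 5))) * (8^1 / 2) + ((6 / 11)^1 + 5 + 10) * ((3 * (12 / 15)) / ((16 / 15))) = 5059 / 44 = 114.98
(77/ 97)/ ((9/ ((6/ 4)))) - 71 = -41245/ 582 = -70.87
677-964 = -287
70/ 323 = 0.22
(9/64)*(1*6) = 27/32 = 0.84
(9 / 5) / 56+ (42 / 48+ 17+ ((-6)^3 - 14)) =-212.09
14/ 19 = 0.74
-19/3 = -6.33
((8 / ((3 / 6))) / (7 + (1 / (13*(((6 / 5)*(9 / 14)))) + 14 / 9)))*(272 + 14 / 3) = 776880 / 1519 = 511.44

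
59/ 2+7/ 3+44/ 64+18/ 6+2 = 1801/ 48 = 37.52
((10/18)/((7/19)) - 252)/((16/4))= -62.62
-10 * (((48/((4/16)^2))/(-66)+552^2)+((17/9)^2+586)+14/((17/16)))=-46243050010/15147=-3052951.08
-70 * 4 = -280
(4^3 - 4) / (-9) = -20 / 3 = -6.67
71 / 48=1.48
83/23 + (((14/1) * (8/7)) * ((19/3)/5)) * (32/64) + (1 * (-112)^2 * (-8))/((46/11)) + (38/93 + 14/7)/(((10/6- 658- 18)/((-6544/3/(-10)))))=-74131852933/3090855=-23984.25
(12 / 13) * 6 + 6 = 150 / 13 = 11.54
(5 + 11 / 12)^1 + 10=191 / 12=15.92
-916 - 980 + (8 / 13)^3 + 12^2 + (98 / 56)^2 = -61470459 / 35152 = -1748.70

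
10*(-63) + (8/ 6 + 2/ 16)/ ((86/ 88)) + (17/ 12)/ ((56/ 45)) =-18128465/ 28896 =-627.37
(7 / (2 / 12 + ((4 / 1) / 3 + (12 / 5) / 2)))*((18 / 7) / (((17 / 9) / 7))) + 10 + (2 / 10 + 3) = 3222 / 85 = 37.91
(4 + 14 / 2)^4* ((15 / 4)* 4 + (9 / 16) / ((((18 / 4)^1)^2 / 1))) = 7920781 / 36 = 220021.69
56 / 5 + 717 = 3641 / 5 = 728.20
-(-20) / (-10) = -2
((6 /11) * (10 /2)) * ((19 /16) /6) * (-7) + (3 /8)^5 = -1359247 /360448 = -3.77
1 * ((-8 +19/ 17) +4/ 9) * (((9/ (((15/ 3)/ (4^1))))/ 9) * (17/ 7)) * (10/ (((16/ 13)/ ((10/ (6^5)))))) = -64025/ 489888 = -0.13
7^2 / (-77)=-7 / 11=-0.64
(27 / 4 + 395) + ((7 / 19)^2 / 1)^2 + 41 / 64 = 3356310377 / 8340544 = 402.41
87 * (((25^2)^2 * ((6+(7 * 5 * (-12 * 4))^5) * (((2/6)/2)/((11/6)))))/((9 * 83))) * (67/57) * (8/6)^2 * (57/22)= -27086193469439987856250000/90387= -299669127965747152314.49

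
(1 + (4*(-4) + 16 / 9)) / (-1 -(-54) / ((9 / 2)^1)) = -119 / 99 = -1.20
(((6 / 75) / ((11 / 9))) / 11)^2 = 324 / 9150625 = 0.00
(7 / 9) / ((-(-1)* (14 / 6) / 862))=862 / 3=287.33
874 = 874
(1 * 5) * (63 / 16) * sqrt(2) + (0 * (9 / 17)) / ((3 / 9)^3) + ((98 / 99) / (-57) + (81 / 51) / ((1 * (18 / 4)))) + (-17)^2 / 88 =2777905 / 767448 + 315 * sqrt(2) / 16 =31.46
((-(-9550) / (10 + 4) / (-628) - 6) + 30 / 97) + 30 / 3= 1374353 / 426412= 3.22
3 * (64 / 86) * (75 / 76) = 1800 / 817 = 2.20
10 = 10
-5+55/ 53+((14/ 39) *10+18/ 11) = 28736/ 22737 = 1.26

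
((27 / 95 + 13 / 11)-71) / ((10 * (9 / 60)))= -46.36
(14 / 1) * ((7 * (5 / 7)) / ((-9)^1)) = -70 / 9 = -7.78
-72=-72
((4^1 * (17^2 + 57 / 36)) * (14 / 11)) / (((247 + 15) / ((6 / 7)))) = 634 / 131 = 4.84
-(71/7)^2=-5041/49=-102.88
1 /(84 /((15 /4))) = 0.04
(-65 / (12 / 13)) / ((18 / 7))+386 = 77461 / 216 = 358.62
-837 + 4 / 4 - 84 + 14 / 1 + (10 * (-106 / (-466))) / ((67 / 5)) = -905.83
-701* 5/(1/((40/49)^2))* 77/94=-30844000/16121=-1913.28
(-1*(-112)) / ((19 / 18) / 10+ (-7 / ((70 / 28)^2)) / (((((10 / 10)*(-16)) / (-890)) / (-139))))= 4032 / 311753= 0.01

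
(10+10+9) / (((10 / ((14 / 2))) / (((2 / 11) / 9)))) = 203 / 495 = 0.41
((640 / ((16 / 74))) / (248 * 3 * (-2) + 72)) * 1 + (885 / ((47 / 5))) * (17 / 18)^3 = 416285105 / 5390712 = 77.22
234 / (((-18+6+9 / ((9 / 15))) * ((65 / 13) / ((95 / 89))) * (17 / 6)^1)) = 8892 / 1513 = 5.88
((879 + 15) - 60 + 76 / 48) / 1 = 10027 / 12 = 835.58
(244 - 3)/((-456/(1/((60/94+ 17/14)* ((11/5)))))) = -396445/3057252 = -0.13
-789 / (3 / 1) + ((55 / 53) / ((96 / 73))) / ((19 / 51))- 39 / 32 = -4222965 / 16112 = -262.10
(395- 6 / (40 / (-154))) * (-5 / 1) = -4181 / 2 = -2090.50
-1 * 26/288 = -13/144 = -0.09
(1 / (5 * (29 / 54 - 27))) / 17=-54 / 121465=-0.00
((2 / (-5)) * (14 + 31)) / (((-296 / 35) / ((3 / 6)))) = 315 / 296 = 1.06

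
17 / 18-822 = -14779 / 18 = -821.06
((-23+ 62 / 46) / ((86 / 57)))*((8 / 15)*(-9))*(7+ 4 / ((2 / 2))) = 3746952 / 4945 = 757.73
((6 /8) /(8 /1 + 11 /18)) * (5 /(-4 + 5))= 27 /62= 0.44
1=1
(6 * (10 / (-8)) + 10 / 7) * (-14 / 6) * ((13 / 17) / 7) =65 / 42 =1.55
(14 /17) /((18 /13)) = 91 /153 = 0.59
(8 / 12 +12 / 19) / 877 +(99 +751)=42490724 / 49989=850.00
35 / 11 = 3.18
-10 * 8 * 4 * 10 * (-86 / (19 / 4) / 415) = 220160 / 1577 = 139.61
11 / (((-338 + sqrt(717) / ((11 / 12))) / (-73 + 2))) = 25773 * sqrt(717) / 3430069 + 15970669 / 6860138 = 2.53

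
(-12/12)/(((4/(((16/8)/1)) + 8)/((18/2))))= -9/10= -0.90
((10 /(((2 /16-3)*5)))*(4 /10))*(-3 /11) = 96 /1265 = 0.08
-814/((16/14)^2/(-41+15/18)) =4806263/192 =25032.62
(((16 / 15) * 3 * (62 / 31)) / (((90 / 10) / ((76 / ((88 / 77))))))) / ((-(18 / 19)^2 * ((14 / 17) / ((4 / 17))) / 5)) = -54872 / 729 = -75.27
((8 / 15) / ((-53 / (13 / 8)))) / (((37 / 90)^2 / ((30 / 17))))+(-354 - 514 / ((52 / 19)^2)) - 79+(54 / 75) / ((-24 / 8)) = -502.03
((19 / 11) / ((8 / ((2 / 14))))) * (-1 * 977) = -18563 / 616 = -30.13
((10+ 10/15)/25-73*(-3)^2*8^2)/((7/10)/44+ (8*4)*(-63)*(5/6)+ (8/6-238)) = 277513984/12649895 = 21.94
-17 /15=-1.13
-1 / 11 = -0.09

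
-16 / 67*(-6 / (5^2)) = 96 / 1675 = 0.06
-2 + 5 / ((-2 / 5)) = -29 / 2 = -14.50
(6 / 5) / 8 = 3 / 20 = 0.15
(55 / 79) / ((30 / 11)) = 0.26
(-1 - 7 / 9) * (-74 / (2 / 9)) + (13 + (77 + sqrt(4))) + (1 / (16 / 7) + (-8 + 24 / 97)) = 1050215 / 1552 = 676.68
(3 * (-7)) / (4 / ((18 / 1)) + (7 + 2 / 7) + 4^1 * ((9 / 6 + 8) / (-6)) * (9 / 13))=-17199 / 2558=-6.72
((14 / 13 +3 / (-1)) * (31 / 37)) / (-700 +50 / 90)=1395 / 605579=0.00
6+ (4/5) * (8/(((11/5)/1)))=98/11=8.91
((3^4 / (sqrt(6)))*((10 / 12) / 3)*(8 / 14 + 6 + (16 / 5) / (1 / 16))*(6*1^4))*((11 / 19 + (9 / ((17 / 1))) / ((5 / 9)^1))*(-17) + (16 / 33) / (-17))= -4214153322*sqrt(6) / 124355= -83008.53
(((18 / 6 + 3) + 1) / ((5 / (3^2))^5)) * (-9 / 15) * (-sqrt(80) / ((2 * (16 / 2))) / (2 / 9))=11160261 * sqrt(5) / 125000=199.64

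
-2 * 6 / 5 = -12 / 5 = -2.40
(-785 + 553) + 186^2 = 34364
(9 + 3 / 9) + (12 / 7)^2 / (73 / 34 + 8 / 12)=437828 / 42189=10.38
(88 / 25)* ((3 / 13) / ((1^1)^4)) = 264 / 325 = 0.81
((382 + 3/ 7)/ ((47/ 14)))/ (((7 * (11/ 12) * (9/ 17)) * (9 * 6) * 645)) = 182036/ 189074655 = 0.00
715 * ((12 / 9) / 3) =2860 / 9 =317.78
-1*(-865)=865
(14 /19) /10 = 7 /95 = 0.07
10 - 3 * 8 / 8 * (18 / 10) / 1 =23 / 5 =4.60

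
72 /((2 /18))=648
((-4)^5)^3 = -1073741824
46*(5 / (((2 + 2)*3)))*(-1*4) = -230 / 3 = -76.67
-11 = -11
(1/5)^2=1/25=0.04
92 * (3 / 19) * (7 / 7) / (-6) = -46 / 19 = -2.42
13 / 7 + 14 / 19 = 345 / 133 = 2.59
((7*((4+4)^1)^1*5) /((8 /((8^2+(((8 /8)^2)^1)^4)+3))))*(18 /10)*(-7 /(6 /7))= -34986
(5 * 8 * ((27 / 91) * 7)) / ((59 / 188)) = 203040 / 767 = 264.72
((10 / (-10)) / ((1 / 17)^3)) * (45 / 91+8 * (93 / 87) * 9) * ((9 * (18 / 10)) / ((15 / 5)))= -27116119467 / 13195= -2055029.90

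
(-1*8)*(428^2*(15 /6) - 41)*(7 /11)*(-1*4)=9324896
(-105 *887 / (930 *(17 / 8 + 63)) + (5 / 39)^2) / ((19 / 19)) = -37371781 / 24565671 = -1.52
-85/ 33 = -2.58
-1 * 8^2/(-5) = 64/5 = 12.80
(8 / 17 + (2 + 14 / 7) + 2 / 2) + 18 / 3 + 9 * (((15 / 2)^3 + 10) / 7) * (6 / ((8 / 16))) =1588575 / 238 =6674.68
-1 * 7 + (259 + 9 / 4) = 254.25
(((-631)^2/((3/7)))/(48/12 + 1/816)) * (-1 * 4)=-3032394176/3265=-928757.79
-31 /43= -0.72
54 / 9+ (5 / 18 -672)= -11983 / 18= -665.72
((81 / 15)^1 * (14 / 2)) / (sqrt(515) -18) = 3402 / 955+189 * sqrt(515) / 955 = 8.05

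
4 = 4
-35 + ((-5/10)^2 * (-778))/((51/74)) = -16178/51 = -317.22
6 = 6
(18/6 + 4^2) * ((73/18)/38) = 73/36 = 2.03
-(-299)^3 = 26730899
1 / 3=0.33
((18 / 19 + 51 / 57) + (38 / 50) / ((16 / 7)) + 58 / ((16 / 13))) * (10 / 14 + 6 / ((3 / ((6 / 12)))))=1124031 / 13300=84.51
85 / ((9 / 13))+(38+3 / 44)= 63695 / 396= 160.85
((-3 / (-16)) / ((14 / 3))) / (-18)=-1 / 448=-0.00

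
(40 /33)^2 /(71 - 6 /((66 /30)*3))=1600 /76329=0.02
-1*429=-429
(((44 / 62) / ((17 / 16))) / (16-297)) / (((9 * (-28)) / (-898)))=-0.01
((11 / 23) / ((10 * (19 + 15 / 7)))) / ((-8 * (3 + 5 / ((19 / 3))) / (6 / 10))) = -1463 / 32678400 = -0.00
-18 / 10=-9 / 5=-1.80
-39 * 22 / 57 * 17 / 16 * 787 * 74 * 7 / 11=-45047093 / 76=-592724.91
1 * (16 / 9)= 1.78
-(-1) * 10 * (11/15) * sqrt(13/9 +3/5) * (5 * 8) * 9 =352 * sqrt(115) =3774.78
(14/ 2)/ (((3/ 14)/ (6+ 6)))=392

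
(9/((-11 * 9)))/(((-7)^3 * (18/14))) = 1/4851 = 0.00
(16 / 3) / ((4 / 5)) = 20 / 3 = 6.67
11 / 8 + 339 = 2723 / 8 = 340.38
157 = 157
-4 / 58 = -2 / 29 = -0.07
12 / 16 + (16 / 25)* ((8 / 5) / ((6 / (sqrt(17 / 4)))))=32* sqrt(17) / 375 + 3 / 4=1.10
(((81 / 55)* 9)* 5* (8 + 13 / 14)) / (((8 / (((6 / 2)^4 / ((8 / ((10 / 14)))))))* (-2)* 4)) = -36905625 / 551936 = -66.87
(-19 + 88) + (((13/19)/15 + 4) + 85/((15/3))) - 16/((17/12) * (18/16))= 387631/4845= 80.01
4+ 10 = 14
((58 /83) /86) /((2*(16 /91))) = 2639 /114208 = 0.02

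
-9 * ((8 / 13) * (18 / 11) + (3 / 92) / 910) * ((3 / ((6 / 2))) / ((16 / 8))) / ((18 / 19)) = -17620467 / 3683680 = -4.78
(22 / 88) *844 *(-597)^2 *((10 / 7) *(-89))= -66930046110 / 7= -9561435158.57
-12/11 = -1.09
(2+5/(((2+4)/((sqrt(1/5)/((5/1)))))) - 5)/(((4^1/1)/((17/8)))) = -51/32+17*sqrt(5)/960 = -1.55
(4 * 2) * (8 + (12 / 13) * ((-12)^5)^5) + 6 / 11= -1007384047761368776858971134962 / 143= -7044643690638942495517281000.00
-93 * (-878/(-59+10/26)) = -176917/127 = -1393.05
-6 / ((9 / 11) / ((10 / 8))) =-55 / 6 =-9.17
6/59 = 0.10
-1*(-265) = 265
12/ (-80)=-3/ 20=-0.15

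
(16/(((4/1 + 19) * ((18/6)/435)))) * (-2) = -4640/23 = -201.74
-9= -9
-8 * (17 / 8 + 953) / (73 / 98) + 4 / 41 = -30701246 / 2993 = -10257.68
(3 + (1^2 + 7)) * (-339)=-3729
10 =10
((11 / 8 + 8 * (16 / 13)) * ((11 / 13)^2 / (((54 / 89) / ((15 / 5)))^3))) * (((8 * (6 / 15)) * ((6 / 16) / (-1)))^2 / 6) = 33182185861 / 142365600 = 233.08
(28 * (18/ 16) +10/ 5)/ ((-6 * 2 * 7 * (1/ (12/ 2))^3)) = -603/ 7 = -86.14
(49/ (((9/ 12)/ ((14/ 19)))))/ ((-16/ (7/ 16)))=-2401/ 1824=-1.32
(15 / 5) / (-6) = -1 / 2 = -0.50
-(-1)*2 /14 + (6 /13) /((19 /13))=61 /133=0.46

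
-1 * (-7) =7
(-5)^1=-5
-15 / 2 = -7.50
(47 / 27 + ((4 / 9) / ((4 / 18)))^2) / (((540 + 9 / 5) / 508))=393700 / 73143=5.38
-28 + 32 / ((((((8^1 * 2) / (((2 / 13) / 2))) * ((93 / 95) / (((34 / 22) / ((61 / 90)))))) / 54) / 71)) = 363943036 / 270413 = 1345.88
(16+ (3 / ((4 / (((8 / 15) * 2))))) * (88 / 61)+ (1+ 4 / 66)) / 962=183331 / 9682530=0.02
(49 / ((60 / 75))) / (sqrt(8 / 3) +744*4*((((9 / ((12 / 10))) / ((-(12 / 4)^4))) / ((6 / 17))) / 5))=-0.40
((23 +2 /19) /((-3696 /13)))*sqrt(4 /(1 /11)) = -5707*sqrt(11) /35112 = -0.54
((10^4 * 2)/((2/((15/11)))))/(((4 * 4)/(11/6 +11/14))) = 15625/7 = 2232.14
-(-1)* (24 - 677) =-653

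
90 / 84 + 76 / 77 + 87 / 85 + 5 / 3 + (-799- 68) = -33860611 / 39270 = -862.25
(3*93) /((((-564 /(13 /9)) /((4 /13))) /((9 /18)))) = -31 /282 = -0.11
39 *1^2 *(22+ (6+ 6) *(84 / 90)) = 6474 / 5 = 1294.80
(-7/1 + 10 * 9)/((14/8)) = 332/7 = 47.43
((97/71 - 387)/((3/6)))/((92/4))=-54760/1633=-33.53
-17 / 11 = -1.55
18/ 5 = 3.60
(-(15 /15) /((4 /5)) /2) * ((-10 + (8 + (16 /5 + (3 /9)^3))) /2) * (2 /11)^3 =-167 /71874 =-0.00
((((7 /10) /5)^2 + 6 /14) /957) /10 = 0.00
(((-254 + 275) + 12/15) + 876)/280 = 4489/1400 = 3.21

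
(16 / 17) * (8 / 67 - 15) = -15952 / 1139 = -14.01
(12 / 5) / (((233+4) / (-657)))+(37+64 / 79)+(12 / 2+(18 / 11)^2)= 1903897 / 47795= 39.83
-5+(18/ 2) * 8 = 67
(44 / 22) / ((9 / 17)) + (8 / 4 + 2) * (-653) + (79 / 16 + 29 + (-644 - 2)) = -463721 / 144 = -3220.28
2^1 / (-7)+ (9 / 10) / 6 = -19 / 140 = -0.14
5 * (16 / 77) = 80 / 77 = 1.04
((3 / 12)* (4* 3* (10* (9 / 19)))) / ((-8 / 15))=-2025 / 76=-26.64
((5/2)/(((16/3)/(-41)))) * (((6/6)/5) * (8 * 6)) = -369/2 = -184.50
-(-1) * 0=0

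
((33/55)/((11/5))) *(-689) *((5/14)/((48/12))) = -10335/616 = -16.78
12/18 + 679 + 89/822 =558775/822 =679.77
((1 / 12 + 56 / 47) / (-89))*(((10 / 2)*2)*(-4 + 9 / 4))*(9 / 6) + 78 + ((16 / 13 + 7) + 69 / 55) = 4204473231 / 47853520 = 87.86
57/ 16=3.56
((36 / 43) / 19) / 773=36 / 631541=0.00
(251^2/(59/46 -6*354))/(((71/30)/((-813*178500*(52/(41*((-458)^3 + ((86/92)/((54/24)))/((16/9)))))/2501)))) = -4828769259968908800/502666744679706559907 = -0.01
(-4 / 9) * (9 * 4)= -16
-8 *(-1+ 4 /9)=40 /9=4.44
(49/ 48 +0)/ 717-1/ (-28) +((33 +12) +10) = 13259107/ 240912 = 55.04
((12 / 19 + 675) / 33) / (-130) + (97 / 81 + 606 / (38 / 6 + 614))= 750966001 / 372330270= 2.02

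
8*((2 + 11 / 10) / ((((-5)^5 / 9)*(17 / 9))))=-10044 / 265625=-0.04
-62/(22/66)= -186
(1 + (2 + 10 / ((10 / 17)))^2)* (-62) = -22444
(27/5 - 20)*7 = -511/5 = -102.20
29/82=0.35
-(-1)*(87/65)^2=7569/4225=1.79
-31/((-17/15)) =465/17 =27.35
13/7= 1.86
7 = 7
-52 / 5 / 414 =-26 / 1035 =-0.03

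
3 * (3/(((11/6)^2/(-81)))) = -26244/121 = -216.89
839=839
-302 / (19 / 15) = -4530 / 19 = -238.42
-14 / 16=-7 / 8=-0.88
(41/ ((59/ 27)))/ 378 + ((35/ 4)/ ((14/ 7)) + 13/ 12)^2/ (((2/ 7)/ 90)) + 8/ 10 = 1240423563/ 132160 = 9385.77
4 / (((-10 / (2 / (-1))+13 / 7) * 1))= 7 / 12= 0.58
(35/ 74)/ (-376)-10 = -278275/ 27824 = -10.00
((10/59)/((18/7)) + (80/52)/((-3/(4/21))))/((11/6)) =-3070/177177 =-0.02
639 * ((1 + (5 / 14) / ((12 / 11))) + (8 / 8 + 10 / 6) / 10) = 285207 / 280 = 1018.60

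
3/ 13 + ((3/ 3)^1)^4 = 16/ 13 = 1.23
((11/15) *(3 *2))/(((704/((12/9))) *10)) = 1/1200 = 0.00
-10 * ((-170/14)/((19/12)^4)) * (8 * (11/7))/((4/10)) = 3877632000/6385729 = 607.23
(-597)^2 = 356409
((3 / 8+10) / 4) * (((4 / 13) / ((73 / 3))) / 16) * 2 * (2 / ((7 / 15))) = 3735 / 212576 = 0.02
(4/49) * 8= 32/49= 0.65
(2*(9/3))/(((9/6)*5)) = 4/5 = 0.80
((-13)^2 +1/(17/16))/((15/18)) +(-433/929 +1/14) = 225009699/1105510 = 203.53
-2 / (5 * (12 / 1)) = -1 / 30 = -0.03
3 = 3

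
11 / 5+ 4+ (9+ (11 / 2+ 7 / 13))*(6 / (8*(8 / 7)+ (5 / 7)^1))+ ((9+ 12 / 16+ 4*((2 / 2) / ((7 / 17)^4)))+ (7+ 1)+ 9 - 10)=106902987 / 624260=171.25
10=10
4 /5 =0.80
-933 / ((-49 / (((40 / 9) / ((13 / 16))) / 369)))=199040 / 705159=0.28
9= 9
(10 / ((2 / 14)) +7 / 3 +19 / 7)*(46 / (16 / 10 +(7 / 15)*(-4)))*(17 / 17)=-90620 / 7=-12945.71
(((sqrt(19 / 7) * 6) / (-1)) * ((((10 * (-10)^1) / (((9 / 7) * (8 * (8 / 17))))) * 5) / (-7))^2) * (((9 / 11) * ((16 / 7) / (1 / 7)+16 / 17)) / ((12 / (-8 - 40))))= 796875 * sqrt(133) / 77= 119350.79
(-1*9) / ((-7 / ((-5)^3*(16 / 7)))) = -18000 / 49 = -367.35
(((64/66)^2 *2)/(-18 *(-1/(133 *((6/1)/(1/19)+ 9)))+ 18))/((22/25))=1744960/14698233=0.12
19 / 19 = 1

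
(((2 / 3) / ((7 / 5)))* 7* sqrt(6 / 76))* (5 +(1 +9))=25* sqrt(114) / 19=14.05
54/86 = 0.63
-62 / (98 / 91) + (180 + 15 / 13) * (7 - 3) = 60701 / 91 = 667.04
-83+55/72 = -5921/72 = -82.24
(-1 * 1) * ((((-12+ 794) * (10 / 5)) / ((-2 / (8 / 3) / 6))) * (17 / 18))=106352 / 9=11816.89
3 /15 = 1 /5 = 0.20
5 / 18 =0.28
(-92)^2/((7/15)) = 126960/7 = 18137.14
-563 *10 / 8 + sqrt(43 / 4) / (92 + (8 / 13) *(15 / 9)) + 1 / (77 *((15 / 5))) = -650261 / 924 + 39 *sqrt(43) / 7256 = -703.71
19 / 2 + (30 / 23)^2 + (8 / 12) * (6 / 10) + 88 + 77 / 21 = 1638863 / 15870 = 103.27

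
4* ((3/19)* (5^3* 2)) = 3000/19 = 157.89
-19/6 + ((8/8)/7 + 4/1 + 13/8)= 437/168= 2.60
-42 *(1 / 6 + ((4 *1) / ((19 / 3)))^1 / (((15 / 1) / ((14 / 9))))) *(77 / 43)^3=-1268705207 / 22659495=-55.99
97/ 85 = 1.14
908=908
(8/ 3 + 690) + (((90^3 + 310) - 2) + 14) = 730014.67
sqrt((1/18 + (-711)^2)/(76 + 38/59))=sqrt(1213848059221)/13566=81.21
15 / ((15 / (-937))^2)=877969 / 15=58531.27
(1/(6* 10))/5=1/300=0.00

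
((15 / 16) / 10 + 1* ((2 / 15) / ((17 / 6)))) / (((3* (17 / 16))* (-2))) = -383 / 17340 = -0.02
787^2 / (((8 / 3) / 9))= 2090370.38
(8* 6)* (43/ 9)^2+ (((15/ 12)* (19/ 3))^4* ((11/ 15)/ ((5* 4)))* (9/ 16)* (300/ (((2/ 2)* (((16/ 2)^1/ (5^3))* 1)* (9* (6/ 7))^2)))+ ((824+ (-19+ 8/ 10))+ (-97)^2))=76071774948203/ 4299816960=17691.86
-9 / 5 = -1.80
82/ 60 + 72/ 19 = 2939/ 570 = 5.16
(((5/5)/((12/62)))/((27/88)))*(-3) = -1364/27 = -50.52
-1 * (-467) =467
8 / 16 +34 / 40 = 27 / 20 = 1.35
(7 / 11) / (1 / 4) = 28 / 11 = 2.55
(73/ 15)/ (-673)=-73/ 10095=-0.01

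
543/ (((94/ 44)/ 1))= 11946/ 47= 254.17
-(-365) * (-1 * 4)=-1460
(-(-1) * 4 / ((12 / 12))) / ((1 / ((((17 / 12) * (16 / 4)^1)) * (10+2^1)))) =272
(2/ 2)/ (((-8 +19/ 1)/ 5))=0.45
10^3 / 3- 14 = 958 / 3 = 319.33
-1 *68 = -68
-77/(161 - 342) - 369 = -66712/181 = -368.57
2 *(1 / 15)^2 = 2 / 225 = 0.01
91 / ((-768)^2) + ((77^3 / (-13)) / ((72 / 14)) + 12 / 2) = -52312849249 / 7667712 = -6822.48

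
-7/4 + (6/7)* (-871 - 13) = -21265/28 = -759.46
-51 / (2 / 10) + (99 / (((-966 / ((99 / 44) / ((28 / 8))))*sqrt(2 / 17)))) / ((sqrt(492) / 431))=-255-42669*sqrt(4182) / 739312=-258.73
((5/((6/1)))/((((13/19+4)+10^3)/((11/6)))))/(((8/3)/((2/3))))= 1045/2748816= 0.00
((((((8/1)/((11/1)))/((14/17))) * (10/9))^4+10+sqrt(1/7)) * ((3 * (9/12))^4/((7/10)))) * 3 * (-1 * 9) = -170113822650675/15748562368 - 885735 * sqrt(7)/6272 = -11175.50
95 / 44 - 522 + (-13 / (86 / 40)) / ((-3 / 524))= 3043943 / 5676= 536.28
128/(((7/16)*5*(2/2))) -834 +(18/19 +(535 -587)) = -826.54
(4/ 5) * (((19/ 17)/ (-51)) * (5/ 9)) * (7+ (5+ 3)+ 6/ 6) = -1216/ 7803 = -0.16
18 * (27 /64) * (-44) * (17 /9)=-5049 /8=-631.12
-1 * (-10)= 10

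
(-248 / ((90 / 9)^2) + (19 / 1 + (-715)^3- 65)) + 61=-9138146562 / 25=-365525862.48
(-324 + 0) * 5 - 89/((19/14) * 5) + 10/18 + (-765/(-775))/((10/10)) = -1631.57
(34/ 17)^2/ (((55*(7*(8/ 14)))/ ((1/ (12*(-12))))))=-1/ 7920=-0.00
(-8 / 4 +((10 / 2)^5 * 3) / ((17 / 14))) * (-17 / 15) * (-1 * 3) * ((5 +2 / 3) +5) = 279927.47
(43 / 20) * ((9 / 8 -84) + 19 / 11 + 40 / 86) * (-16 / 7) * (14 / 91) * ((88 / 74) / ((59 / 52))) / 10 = 2442424 / 382025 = 6.39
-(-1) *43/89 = 43/89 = 0.48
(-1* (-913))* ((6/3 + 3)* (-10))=-45650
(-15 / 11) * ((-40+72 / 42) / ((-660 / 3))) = -201 / 847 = -0.24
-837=-837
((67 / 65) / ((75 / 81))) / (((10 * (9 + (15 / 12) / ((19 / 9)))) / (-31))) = -78926 / 219375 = -0.36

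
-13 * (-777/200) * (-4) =-10101/50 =-202.02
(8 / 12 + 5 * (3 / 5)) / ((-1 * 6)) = -11 / 18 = -0.61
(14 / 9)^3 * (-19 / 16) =-6517 / 1458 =-4.47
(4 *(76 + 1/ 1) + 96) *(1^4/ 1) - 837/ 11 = 3607/ 11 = 327.91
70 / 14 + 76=81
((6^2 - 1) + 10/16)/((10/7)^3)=19551/1600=12.22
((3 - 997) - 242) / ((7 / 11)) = -13596 / 7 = -1942.29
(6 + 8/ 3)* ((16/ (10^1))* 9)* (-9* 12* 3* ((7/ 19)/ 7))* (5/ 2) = -5320.42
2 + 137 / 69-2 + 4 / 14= 1097 / 483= 2.27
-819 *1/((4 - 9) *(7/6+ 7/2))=351/10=35.10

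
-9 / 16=-0.56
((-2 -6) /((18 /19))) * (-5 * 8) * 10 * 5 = 152000 /9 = 16888.89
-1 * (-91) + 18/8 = 373/4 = 93.25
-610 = -610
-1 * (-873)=873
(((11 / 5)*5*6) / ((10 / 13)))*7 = 3003 / 5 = 600.60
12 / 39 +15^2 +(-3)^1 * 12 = 2461 / 13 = 189.31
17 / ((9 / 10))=18.89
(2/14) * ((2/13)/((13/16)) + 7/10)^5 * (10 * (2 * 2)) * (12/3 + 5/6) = 74143254628374849/4825047214715000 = 15.37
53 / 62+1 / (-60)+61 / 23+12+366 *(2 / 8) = 4577047 / 42780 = 106.99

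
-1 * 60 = -60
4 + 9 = 13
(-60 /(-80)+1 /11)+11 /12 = 58 /33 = 1.76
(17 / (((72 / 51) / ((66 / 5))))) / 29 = 3179 / 580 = 5.48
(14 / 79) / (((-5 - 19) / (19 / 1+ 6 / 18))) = -203 / 1422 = -0.14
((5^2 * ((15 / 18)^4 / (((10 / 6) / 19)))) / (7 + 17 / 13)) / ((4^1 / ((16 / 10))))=154375 / 23328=6.62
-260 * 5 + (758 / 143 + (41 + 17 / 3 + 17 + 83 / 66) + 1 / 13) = -1055081 / 858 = -1229.70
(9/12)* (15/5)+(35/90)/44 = 1789/792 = 2.26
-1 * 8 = -8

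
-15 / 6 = -5 / 2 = -2.50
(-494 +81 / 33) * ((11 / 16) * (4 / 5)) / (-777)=5407 / 15540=0.35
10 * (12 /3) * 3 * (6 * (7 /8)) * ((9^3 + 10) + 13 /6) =466935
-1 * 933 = -933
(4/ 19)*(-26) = -104/ 19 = -5.47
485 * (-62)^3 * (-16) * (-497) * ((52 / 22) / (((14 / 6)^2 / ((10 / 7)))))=-570062181853.80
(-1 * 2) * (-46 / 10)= 46 / 5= 9.20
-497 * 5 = -2485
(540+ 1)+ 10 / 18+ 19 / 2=9919 / 18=551.06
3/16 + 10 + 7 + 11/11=291/16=18.19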